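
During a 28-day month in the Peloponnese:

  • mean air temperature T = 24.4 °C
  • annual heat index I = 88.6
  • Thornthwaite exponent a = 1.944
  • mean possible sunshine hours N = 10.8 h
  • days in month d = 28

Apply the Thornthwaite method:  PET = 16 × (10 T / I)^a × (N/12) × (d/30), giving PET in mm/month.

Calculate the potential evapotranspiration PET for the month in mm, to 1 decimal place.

96.3 mm

10T/I = 10 × 24.4 / 88.6 = 2.7540
(10T/I)^a = 2.7540^1.944 = 7.1662
Uncorrected PET = 16 × 7.1662 = 114.659 mm
Correction = (N/12)(d/30) = (10.8/12)(28/30) = 0.8400
PET = 114.659 × 0.8400 = 96.314 mm/month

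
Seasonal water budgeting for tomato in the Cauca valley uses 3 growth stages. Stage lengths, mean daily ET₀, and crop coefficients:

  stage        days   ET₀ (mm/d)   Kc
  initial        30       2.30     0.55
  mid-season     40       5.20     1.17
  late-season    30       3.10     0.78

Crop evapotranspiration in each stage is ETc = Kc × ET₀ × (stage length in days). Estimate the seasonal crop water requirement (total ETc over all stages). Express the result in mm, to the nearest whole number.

initial: 0.55 × 2.30 × 30 = 37.95 mm
mid-season: 1.17 × 5.20 × 40 = 243.36 mm
late-season: 0.78 × 3.10 × 30 = 72.54 mm
Seasonal total = 353.85 mm

354 mm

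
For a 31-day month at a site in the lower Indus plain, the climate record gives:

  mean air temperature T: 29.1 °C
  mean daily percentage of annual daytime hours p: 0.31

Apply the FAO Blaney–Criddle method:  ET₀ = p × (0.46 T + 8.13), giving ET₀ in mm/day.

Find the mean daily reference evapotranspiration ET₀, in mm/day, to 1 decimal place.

6.7 mm/day

ET₀ = 0.31 × (0.46 × 29.1 + 8.13) = 0.31 × 21.516 = 6.6700 mm/d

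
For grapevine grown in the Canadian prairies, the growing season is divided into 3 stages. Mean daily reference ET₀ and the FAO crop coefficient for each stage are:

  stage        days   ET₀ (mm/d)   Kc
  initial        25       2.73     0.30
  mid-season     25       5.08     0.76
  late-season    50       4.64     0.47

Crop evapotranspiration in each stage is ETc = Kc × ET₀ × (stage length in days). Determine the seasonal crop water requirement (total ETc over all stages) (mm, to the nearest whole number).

226 mm

initial: 0.30 × 2.73 × 25 = 20.48 mm
mid-season: 0.76 × 5.08 × 25 = 96.52 mm
late-season: 0.47 × 4.64 × 50 = 109.04 mm
Seasonal total = 226.04 mm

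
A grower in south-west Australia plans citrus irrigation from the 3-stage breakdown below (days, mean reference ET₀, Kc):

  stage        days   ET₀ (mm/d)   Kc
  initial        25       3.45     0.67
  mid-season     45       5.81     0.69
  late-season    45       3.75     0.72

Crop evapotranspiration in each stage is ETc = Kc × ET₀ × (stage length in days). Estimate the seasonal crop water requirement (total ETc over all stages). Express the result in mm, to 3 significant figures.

360 mm

initial: 0.67 × 3.45 × 25 = 57.79 mm
mid-season: 0.69 × 5.81 × 45 = 180.40 mm
late-season: 0.72 × 3.75 × 45 = 121.50 mm
Seasonal total = 359.69 mm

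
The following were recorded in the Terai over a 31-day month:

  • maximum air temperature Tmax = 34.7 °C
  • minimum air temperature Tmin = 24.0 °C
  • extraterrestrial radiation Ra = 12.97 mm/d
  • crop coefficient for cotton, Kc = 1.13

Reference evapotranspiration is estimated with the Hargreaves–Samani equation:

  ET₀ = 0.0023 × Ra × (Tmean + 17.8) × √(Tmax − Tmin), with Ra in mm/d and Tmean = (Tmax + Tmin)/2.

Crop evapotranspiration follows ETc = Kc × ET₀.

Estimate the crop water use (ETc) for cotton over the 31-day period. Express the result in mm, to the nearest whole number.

Tmean = (34.7 + 24.0)/2 = 29.35 °C
ET₀ = 0.0023 × 12.97 × (29.35 + 17.8) × √10.7 = 0.0023 × 12.97 × 47.15 × 3.2711 = 4.6009 mm/d
ETc = Kc × ET₀ = 1.13 × 4.6009 = 5.1990 mm/d
Over 31 days: 5.1990 × 31 = 161.169 mm

161 mm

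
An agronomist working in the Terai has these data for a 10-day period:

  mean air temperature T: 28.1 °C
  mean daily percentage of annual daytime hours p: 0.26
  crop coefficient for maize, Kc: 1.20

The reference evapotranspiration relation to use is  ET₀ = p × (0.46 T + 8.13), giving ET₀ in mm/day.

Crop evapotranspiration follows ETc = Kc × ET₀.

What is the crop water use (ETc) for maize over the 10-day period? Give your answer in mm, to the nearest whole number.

66 mm

ET₀ = 0.26 × (0.46 × 28.1 + 8.13) = 0.26 × 21.056 = 5.4746 mm/d
ETc = Kc × ET₀ = 1.20 × 5.4746 = 6.5695 mm/d
Over 10 days: 6.5695 × 10 = 65.695 mm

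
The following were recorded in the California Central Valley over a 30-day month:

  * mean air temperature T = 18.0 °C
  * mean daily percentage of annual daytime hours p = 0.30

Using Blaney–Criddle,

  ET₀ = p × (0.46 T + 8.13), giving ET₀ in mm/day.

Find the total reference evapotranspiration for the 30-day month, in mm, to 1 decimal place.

ET₀ = 0.30 × (0.46 × 18.0 + 8.13) = 0.30 × 16.410 = 4.9230 mm/d
Monthly total = 4.9230 × 30 = 147.690 mm

147.7 mm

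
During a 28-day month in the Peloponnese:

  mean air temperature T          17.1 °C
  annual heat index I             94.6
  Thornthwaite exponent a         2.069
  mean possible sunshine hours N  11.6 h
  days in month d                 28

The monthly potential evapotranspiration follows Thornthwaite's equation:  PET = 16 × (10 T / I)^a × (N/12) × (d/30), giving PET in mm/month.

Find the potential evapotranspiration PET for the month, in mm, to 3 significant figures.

10T/I = 10 × 17.1 / 94.6 = 1.8076
(10T/I)^a = 1.8076^2.069 = 3.4036
Uncorrected PET = 16 × 3.4036 = 54.458 mm
Correction = (N/12)(d/30) = (11.6/12)(28/30) = 0.9022
PET = 54.458 × 0.9022 = 49.132 mm/month

49.1 mm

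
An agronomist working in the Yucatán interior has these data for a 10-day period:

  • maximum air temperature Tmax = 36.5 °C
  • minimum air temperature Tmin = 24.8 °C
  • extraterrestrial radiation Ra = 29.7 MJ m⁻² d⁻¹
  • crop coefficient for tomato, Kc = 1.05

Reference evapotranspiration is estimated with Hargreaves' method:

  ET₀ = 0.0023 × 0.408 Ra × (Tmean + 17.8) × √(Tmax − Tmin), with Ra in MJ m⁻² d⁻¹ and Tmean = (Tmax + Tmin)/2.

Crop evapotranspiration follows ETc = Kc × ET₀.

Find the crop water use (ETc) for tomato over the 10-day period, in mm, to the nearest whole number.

Tmean = (36.5 + 24.8)/2 = 30.65 °C
0.408 Ra = 0.408 × 29.7 = 12.1176 mm/d equivalent
ET₀ = 0.0023 × 12.1176 × (30.65 + 17.8) × √11.7 = 0.0023 × 12.1176 × 48.45 × 3.4205 = 4.6188 mm/d
ETc = Kc × ET₀ = 1.05 × 4.6188 = 4.8497 mm/d
Over 10 days: 4.8497 × 10 = 48.497 mm

48 mm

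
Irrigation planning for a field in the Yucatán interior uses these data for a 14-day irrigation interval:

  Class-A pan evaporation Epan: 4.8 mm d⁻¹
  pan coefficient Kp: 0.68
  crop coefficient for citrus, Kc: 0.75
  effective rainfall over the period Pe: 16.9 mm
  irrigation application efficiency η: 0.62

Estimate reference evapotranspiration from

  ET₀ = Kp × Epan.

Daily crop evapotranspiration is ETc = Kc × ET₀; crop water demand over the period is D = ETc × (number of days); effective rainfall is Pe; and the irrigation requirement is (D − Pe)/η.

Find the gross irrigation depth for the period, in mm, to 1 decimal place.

ET₀ = 0.68 × 4.8 = 3.2640 mm/d
ETc = Kc × ET₀ = 0.75 × 3.2640 = 2.4480 mm/d
Crop demand D = ETc × 14 d = 2.4480 × 14 = 34.272 mm
D − Pe = 34.272 − 16.9 = 17.372 mm
Gross irrigation = 17.372 / 0.62 = 28.019 mm

28.0 mm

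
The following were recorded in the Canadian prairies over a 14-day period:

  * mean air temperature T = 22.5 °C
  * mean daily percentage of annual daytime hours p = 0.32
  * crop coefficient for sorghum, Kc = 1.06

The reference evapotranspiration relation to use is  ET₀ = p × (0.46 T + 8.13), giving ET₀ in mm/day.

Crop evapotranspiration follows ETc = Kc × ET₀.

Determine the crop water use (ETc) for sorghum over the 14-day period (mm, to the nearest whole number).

ET₀ = 0.32 × (0.46 × 22.5 + 8.13) = 0.32 × 18.480 = 5.9136 mm/d
ETc = Kc × ET₀ = 1.06 × 5.9136 = 6.2684 mm/d
Over 14 days: 6.2684 × 14 = 87.758 mm

88 mm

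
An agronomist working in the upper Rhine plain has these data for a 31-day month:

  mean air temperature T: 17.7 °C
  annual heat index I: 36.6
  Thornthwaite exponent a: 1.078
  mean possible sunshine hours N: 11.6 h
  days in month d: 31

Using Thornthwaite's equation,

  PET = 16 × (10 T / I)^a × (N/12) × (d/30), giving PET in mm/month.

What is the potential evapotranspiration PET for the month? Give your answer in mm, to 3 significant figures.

87.4 mm

10T/I = 10 × 17.7 / 36.6 = 4.8361
(10T/I)^a = 4.8361^1.078 = 5.4687
Uncorrected PET = 16 × 5.4687 = 87.499 mm
Correction = (N/12)(d/30) = (11.6/12)(31/30) = 0.9989
PET = 87.499 × 0.9989 = 87.403 mm/month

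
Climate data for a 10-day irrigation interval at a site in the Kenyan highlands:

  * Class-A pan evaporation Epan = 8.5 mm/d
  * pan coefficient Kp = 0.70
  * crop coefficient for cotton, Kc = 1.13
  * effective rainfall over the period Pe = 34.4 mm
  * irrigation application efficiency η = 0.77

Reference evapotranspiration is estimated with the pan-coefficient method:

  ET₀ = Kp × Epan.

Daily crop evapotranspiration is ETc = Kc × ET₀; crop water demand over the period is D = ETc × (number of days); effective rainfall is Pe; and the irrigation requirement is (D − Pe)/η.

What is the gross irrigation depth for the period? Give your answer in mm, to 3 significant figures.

ET₀ = 0.70 × 8.5 = 5.9500 mm/d
ETc = Kc × ET₀ = 1.13 × 5.9500 = 6.7235 mm/d
Crop demand D = ETc × 10 d = 6.7235 × 10 = 67.235 mm
D − Pe = 67.235 − 34.4 = 32.835 mm
Gross irrigation = 32.835 / 0.77 = 42.643 mm

42.6 mm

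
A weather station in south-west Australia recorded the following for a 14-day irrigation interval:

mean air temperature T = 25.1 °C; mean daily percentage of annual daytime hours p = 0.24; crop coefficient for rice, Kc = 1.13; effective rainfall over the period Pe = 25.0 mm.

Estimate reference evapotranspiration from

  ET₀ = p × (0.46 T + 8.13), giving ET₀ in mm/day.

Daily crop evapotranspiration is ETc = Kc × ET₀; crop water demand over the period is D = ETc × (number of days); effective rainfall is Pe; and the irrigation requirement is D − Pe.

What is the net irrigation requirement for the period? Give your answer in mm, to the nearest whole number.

50 mm

ET₀ = 0.24 × (0.46 × 25.1 + 8.13) = 0.24 × 19.676 = 4.7222 mm/d
ETc = Kc × ET₀ = 1.13 × 4.7222 = 5.3361 mm/d
Crop demand D = ETc × 14 d = 5.3361 × 14 = 74.705 mm
D − Pe = 74.705 − 25.0 = 49.705 mm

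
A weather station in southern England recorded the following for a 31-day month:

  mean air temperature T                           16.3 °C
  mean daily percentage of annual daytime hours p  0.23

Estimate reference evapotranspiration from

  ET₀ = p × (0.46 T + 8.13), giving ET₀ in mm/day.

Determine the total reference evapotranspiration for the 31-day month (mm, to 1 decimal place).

111.4 mm

ET₀ = 0.23 × (0.46 × 16.3 + 8.13) = 0.23 × 15.628 = 3.5944 mm/d
Monthly total = 3.5944 × 31 = 111.426 mm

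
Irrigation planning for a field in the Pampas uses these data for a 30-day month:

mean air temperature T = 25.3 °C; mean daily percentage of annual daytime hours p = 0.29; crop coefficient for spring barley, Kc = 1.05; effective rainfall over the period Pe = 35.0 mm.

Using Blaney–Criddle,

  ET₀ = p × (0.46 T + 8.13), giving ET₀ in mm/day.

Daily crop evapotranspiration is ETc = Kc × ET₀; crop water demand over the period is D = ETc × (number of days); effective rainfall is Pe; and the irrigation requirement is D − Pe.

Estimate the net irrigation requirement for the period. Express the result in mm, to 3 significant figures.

ET₀ = 0.29 × (0.46 × 25.3 + 8.13) = 0.29 × 19.768 = 5.7327 mm/d
ETc = Kc × ET₀ = 1.05 × 5.7327 = 6.0193 mm/d
Crop demand D = ETc × 30 d = 6.0193 × 30 = 180.579 mm
D − Pe = 180.579 − 35.0 = 145.579 mm

146 mm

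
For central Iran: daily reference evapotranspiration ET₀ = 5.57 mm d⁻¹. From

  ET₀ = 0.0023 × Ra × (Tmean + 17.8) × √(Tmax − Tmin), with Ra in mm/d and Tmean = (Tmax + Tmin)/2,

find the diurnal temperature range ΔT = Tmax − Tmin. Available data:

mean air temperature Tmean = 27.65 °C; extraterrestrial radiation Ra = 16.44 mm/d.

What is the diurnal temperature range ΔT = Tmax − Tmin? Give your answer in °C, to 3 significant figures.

√ΔT = ET₀ / [0.0023 × Ra × (Tmean+17.8)] = 5.57 / (0.0023 × 16.44 × 45.45) = 3.2411
ΔT = 3.2411² = 10.505 °C

10.5 °C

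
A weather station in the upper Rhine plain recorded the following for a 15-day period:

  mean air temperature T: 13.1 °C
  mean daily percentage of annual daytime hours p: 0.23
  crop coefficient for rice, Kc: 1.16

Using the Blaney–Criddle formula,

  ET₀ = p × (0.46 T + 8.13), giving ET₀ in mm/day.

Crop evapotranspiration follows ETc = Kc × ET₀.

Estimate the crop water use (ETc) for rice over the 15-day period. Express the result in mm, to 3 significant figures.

56.7 mm

ET₀ = 0.23 × (0.46 × 13.1 + 8.13) = 0.23 × 14.156 = 3.2559 mm/d
ETc = Kc × ET₀ = 1.16 × 3.2559 = 3.7768 mm/d
Over 15 days: 3.7768 × 15 = 56.652 mm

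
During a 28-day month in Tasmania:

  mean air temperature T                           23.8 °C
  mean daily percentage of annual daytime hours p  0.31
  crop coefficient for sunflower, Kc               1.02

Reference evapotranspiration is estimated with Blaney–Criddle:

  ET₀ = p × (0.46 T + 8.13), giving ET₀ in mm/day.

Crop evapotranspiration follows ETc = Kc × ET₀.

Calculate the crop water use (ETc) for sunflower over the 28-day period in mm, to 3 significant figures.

169 mm

ET₀ = 0.31 × (0.46 × 23.8 + 8.13) = 0.31 × 19.078 = 5.9142 mm/d
ETc = Kc × ET₀ = 1.02 × 5.9142 = 6.0325 mm/d
Over 28 days: 6.0325 × 28 = 168.910 mm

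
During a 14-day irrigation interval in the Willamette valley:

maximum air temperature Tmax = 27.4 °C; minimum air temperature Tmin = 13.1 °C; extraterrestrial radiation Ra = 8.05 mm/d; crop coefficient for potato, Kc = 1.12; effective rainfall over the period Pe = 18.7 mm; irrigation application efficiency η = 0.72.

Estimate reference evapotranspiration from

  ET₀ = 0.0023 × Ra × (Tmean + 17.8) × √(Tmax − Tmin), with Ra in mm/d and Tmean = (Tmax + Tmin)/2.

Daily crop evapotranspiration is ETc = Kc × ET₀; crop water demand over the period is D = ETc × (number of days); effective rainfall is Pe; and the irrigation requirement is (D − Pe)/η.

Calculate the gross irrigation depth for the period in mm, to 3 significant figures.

Tmean = (27.4 + 13.1)/2 = 20.25 °C
ET₀ = 0.0023 × 8.05 × (20.25 + 17.8) × √14.3 = 0.0023 × 8.05 × 38.05 × 3.7815 = 2.6641 mm/d
ETc = Kc × ET₀ = 1.12 × 2.6641 = 2.9838 mm/d
Crop demand D = ETc × 14 d = 2.9838 × 14 = 41.773 mm
D − Pe = 41.773 − 18.7 = 23.073 mm
Gross irrigation = 23.073 / 0.72 = 32.046 mm

32.0 mm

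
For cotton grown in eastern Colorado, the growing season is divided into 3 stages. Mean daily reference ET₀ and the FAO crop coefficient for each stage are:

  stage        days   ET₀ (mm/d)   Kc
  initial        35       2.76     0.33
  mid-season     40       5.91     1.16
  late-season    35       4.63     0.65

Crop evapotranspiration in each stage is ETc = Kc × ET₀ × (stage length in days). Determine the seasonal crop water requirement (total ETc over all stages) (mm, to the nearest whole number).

initial: 0.33 × 2.76 × 35 = 31.88 mm
mid-season: 1.16 × 5.91 × 40 = 274.22 mm
late-season: 0.65 × 4.63 × 35 = 105.33 mm
Seasonal total = 411.43 mm

411 mm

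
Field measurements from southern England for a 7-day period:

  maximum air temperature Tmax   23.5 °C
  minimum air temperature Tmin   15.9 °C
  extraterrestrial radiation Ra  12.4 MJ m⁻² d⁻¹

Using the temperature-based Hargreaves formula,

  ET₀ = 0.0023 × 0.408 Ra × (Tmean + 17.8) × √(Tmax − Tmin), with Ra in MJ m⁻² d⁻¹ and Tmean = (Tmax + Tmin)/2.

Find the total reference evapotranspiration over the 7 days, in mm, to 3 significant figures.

8.42 mm

Tmean = (23.5 + 15.9)/2 = 19.70 °C
0.408 Ra = 0.408 × 12.4 = 5.0592 mm/d equivalent
ET₀ = 0.0023 × 5.0592 × (19.70 + 17.8) × √7.6 = 0.0023 × 5.0592 × 37.50 × 2.7568 = 1.2029 mm/d
Over 7 days: 1.2029 × 7 = 8.420 mm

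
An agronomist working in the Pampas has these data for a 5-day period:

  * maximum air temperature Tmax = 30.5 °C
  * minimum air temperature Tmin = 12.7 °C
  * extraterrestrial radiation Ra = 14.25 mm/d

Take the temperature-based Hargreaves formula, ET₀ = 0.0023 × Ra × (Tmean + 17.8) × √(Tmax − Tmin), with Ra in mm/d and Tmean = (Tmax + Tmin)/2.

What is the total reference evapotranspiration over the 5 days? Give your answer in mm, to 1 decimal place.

27.2 mm

Tmean = (30.5 + 12.7)/2 = 21.60 °C
ET₀ = 0.0023 × 14.25 × (21.60 + 17.8) × √17.8 = 0.0023 × 14.25 × 39.40 × 4.2190 = 5.4481 mm/d
Over 5 days: 5.4481 × 5 = 27.241 mm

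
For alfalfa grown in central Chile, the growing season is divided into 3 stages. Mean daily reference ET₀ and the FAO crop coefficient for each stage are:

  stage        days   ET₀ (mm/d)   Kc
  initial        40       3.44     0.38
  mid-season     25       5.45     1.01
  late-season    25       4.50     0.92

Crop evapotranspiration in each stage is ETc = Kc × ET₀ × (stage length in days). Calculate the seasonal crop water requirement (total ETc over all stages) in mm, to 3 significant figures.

initial: 0.38 × 3.44 × 40 = 52.29 mm
mid-season: 1.01 × 5.45 × 25 = 137.61 mm
late-season: 0.92 × 4.50 × 25 = 103.50 mm
Seasonal total = 293.40 mm

293 mm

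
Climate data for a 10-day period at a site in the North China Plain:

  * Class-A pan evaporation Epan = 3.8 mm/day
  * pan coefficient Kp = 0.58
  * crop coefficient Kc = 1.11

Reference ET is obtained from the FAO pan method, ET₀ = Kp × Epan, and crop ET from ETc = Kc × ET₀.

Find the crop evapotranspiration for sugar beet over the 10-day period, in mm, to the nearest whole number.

24 mm

ET₀ = 0.58 × 3.8 = 2.2040 mm/d
ETc = Kc × ET₀ = 1.11 × 2.2040 = 2.4464 mm/d
Over 10 days: 2.4464 × 10 = 24.464 mm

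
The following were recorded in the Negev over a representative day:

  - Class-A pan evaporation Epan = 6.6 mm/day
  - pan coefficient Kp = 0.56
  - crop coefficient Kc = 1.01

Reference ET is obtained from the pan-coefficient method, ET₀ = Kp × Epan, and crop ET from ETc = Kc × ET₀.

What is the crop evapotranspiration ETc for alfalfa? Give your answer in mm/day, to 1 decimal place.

ET₀ = 0.56 × 6.6 = 3.6960 mm/d
ETc = Kc × ET₀ = 1.01 × 3.6960 = 3.7330 mm/d

3.7 mm/day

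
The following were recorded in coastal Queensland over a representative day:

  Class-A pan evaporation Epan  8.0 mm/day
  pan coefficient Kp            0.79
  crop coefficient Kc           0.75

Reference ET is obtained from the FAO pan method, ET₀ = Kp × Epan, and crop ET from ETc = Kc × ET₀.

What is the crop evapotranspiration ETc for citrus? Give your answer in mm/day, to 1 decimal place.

ET₀ = 0.79 × 8.0 = 6.3200 mm/d
ETc = Kc × ET₀ = 0.75 × 6.3200 = 4.7400 mm/d

4.7 mm/day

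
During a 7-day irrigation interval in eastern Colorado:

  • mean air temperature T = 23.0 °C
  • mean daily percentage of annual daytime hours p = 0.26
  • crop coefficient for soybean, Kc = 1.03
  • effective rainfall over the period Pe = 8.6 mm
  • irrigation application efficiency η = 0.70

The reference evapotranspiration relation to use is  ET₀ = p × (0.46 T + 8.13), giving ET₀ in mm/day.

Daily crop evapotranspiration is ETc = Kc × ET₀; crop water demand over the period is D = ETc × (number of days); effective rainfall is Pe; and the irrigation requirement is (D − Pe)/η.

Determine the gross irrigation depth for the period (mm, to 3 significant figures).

ET₀ = 0.26 × (0.46 × 23.0 + 8.13) = 0.26 × 18.710 = 4.8646 mm/d
ETc = Kc × ET₀ = 1.03 × 4.8646 = 5.0105 mm/d
Crop demand D = ETc × 7 d = 5.0105 × 7 = 35.074 mm
D − Pe = 35.074 − 8.6 = 26.474 mm
Gross irrigation = 26.474 / 0.70 = 37.820 mm

37.8 mm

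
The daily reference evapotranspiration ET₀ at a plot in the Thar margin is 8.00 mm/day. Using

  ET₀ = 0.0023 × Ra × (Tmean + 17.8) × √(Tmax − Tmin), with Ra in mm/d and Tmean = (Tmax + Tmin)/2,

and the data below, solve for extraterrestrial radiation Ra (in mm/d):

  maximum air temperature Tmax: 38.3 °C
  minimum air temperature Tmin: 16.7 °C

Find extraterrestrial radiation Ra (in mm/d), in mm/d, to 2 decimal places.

16.52 mm/d

Tmean = 27.50 °C; √ΔT = 4.6476
Ra = ET₀ / [0.0023 × (Tmean+17.8) × √ΔT] = 8.00 / (0.0023 × 45.30 × 4.6476) = 16.521 mm/d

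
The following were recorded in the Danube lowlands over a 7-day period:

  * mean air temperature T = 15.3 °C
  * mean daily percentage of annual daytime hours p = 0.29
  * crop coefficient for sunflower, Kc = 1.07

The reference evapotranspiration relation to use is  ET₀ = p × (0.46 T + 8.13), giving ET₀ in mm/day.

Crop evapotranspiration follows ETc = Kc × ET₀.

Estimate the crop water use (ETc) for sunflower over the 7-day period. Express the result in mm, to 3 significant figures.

32.9 mm

ET₀ = 0.29 × (0.46 × 15.3 + 8.13) = 0.29 × 15.168 = 4.3987 mm/d
ETc = Kc × ET₀ = 1.07 × 4.3987 = 4.7066 mm/d
Over 7 days: 4.7066 × 7 = 32.946 mm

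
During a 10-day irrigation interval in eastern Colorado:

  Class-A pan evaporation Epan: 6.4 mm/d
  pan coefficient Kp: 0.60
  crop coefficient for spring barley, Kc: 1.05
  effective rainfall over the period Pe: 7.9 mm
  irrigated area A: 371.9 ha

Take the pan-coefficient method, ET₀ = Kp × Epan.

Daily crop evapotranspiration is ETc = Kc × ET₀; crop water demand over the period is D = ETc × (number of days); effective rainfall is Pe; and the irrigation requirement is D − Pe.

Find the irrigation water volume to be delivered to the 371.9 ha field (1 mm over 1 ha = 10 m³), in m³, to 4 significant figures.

120600 m³

ET₀ = 0.60 × 6.4 = 3.8400 mm/d
ETc = Kc × ET₀ = 1.05 × 3.8400 = 4.0320 mm/d
Crop demand D = ETc × 10 d = 4.0320 × 10 = 40.320 mm
D − Pe = 40.320 − 7.9 = 32.420 mm
Volume = 32.420 mm × 371.9 ha × 10 = 120570.0 m³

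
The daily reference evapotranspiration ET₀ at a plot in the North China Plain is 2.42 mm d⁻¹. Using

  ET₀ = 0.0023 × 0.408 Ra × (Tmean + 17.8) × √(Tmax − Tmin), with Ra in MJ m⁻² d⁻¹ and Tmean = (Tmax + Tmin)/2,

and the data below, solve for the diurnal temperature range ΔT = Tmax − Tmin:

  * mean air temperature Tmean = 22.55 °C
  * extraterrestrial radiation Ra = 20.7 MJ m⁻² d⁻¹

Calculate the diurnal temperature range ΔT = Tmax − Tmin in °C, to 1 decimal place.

√ΔT = ET₀ / [0.0023 × 0.408 × Ra × (Tmean+17.8)] = 2.42 / (0.0023 × 8.4456 × 40.35) = 3.0875
ΔT = 3.0875² = 9.533 °C

9.5 °C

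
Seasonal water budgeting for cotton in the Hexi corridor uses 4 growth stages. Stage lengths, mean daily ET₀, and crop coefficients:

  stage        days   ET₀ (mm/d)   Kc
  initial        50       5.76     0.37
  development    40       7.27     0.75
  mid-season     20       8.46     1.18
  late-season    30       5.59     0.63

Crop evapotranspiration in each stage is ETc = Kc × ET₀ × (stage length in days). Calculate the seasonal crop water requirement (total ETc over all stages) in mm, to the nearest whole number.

initial: 0.37 × 5.76 × 50 = 106.56 mm
development: 0.75 × 7.27 × 40 = 218.10 mm
mid-season: 1.18 × 8.46 × 20 = 199.66 mm
late-season: 0.63 × 5.59 × 30 = 105.65 mm
Seasonal total = 629.97 mm

630 mm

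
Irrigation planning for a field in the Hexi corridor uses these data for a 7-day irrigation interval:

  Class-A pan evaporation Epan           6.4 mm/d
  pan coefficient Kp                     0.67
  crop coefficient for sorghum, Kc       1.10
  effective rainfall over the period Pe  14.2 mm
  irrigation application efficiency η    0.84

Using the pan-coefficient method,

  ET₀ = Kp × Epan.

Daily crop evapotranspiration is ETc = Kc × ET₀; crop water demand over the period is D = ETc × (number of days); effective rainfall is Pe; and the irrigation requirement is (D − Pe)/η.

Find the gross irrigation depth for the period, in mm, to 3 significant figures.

ET₀ = 0.67 × 6.4 = 4.2880 mm/d
ETc = Kc × ET₀ = 1.10 × 4.2880 = 4.7168 mm/d
Crop demand D = ETc × 7 d = 4.7168 × 7 = 33.018 mm
D − Pe = 33.018 − 14.2 = 18.818 mm
Gross irrigation = 18.818 / 0.84 = 22.402 mm

22.4 mm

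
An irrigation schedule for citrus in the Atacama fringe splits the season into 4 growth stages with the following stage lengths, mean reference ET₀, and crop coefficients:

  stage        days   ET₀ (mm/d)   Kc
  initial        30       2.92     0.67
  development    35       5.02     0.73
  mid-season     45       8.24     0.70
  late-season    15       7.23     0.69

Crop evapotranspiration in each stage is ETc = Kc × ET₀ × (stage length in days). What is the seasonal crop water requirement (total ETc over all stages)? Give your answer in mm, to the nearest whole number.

initial: 0.67 × 2.92 × 30 = 58.69 mm
development: 0.73 × 5.02 × 35 = 128.26 mm
mid-season: 0.70 × 8.24 × 45 = 259.56 mm
late-season: 0.69 × 7.23 × 15 = 74.83 mm
Seasonal total = 521.34 mm

521 mm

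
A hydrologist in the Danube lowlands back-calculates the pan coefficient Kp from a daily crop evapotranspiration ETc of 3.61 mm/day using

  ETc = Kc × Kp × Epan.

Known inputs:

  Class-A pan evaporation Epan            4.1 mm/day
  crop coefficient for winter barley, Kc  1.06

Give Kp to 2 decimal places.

0.83

ETc = Kc × Kp × Epan  ⇒  Kp = ETc / (Kc × Epan)
Kp = 3.61 / (1.06 × 4.1) = 3.61 / 4.346 = 0.8306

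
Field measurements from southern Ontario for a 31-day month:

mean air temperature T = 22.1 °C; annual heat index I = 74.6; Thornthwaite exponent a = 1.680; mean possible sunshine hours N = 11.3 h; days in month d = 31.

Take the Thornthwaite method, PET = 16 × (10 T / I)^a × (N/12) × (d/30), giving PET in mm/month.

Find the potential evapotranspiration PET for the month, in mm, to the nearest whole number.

10T/I = 10 × 22.1 / 74.6 = 2.9625
(10T/I)^a = 2.9625^1.680 = 6.1999
Uncorrected PET = 16 × 6.1999 = 99.198 mm
Correction = (N/12)(d/30) = (11.3/12)(31/30) = 0.9731
PET = 99.198 × 0.9731 = 96.530 mm/month

97 mm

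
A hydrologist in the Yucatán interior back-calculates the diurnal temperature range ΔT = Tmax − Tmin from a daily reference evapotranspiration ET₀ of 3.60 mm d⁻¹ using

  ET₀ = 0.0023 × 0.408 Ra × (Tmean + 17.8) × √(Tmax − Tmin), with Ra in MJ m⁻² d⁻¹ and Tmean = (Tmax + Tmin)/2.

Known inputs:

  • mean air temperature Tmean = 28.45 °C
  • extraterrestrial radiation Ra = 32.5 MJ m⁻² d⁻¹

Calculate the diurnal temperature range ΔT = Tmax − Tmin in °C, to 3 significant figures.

√ΔT = ET₀ / [0.0023 × 0.408 × Ra × (Tmean+17.8)] = 3.60 / (0.0023 × 13.2600 × 46.25) = 2.5522
ΔT = 2.5522² = 6.514 °C

6.51 °C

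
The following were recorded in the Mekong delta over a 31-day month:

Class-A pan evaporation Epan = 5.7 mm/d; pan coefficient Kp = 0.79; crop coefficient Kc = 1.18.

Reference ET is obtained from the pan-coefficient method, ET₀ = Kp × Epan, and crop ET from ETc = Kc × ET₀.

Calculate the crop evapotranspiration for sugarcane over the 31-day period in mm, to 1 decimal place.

164.7 mm

ET₀ = 0.79 × 5.7 = 4.5030 mm/d
ETc = Kc × ET₀ = 1.18 × 4.5030 = 5.3135 mm/d
Over 31 days: 5.3135 × 31 = 164.719 mm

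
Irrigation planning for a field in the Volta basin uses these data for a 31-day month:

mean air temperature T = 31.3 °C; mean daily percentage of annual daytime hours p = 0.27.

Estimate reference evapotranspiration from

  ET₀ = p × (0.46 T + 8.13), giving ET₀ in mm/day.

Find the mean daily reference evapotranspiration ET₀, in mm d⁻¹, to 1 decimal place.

ET₀ = 0.27 × (0.46 × 31.3 + 8.13) = 0.27 × 22.528 = 6.0826 mm/d

6.1 mm d⁻¹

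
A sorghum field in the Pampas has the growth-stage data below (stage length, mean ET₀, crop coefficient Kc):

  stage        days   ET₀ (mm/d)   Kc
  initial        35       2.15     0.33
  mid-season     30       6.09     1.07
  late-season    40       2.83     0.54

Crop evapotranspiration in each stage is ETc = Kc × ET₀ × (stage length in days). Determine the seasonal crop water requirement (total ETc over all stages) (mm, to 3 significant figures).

281 mm

initial: 0.33 × 2.15 × 35 = 24.83 mm
mid-season: 1.07 × 6.09 × 30 = 195.49 mm
late-season: 0.54 × 2.83 × 40 = 61.13 mm
Seasonal total = 281.45 mm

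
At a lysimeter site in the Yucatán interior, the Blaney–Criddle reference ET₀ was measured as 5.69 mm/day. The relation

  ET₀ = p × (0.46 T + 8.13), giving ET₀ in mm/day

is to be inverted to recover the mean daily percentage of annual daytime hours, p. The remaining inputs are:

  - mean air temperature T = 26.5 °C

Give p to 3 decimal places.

p = ET₀ / (0.46 T + 8.13) = 5.69 / (0.46 × 26.5 + 8.13) = 5.69 / 20.320 = 0.2800

0.280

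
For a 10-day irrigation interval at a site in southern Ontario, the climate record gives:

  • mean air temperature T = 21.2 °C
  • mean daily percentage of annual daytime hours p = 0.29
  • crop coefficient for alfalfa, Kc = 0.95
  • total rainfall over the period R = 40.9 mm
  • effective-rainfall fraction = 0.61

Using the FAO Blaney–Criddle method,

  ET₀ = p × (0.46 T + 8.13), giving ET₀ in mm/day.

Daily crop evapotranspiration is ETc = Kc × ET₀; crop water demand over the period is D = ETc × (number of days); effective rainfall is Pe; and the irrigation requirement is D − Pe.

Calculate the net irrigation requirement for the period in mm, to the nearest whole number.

ET₀ = 0.29 × (0.46 × 21.2 + 8.13) = 0.29 × 17.882 = 5.1858 mm/d
ETc = Kc × ET₀ = 0.95 × 5.1858 = 4.9265 mm/d
Crop demand D = ETc × 10 d = 4.9265 × 10 = 49.265 mm
Pe = 0.61 × 40.9 = 24.949 mm
D − Pe = 49.265 − 24.949 = 24.316 mm

24 mm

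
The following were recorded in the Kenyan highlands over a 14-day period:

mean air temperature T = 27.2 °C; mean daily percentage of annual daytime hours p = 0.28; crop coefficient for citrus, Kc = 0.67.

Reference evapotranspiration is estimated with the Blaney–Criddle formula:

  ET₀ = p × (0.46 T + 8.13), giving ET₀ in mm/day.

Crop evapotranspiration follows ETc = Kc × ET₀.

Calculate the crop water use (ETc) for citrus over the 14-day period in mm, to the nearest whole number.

ET₀ = 0.28 × (0.46 × 27.2 + 8.13) = 0.28 × 20.642 = 5.7798 mm/d
ETc = Kc × ET₀ = 0.67 × 5.7798 = 3.8725 mm/d
Over 14 days: 3.8725 × 14 = 54.215 mm

54 mm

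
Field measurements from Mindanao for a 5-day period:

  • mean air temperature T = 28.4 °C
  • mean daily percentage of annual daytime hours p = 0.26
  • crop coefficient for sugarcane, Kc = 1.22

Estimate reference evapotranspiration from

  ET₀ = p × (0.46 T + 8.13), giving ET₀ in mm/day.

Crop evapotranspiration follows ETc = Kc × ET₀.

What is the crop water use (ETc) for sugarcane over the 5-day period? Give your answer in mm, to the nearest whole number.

ET₀ = 0.26 × (0.46 × 28.4 + 8.13) = 0.26 × 21.194 = 5.5104 mm/d
ETc = Kc × ET₀ = 1.22 × 5.5104 = 6.7227 mm/d
Over 5 days: 6.7227 × 5 = 33.614 mm

34 mm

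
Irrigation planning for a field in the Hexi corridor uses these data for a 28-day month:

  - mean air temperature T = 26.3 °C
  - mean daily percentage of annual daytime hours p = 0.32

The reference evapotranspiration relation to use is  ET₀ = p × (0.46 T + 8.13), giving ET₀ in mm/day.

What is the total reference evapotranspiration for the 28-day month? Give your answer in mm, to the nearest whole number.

181 mm

ET₀ = 0.32 × (0.46 × 26.3 + 8.13) = 0.32 × 20.228 = 6.4730 mm/d
Monthly total = 6.4730 × 28 = 181.244 mm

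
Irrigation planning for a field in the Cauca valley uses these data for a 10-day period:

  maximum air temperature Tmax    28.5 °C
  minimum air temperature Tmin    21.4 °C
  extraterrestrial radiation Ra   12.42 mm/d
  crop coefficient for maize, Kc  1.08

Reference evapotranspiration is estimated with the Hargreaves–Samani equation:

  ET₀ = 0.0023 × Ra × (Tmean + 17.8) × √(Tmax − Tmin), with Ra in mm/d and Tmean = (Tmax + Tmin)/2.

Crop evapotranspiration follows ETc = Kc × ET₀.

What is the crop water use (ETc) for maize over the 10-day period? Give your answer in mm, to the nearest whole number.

35 mm

Tmean = (28.5 + 21.4)/2 = 24.95 °C
ET₀ = 0.0023 × 12.42 × (24.95 + 17.8) × √7.1 = 0.0023 × 12.42 × 42.75 × 2.6646 = 3.2540 mm/d
ETc = Kc × ET₀ = 1.08 × 3.2540 = 3.5143 mm/d
Over 10 days: 3.5143 × 10 = 35.143 mm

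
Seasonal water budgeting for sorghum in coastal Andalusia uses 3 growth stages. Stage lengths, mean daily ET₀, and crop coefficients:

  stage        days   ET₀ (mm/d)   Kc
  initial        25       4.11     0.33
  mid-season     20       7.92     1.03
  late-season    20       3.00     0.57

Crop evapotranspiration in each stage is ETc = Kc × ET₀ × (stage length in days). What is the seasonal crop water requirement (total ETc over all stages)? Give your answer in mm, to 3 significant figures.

231 mm

initial: 0.33 × 4.11 × 25 = 33.91 mm
mid-season: 1.03 × 7.92 × 20 = 163.15 mm
late-season: 0.57 × 3.00 × 20 = 34.20 mm
Seasonal total = 231.26 mm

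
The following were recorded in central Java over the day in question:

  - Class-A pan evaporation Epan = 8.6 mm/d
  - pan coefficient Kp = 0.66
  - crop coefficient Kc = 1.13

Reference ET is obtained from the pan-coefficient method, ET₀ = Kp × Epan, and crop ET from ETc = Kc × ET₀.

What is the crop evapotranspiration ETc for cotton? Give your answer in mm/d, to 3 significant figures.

ET₀ = 0.66 × 8.6 = 5.6760 mm/d
ETc = Kc × ET₀ = 1.13 × 5.6760 = 6.4139 mm/d

6.41 mm/d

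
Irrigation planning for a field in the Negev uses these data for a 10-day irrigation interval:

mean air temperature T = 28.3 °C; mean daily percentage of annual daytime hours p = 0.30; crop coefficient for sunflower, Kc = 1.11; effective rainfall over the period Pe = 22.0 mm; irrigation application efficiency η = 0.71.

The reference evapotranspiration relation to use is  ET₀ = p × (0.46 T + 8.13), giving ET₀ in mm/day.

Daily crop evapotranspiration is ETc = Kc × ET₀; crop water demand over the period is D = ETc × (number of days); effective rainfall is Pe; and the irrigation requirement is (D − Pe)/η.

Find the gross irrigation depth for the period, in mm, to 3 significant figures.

68.2 mm

ET₀ = 0.30 × (0.46 × 28.3 + 8.13) = 0.30 × 21.148 = 6.3444 mm/d
ETc = Kc × ET₀ = 1.11 × 6.3444 = 7.0423 mm/d
Crop demand D = ETc × 10 d = 7.0423 × 10 = 70.423 mm
D − Pe = 70.423 − 22.0 = 48.423 mm
Gross irrigation = 48.423 / 0.71 = 68.201 mm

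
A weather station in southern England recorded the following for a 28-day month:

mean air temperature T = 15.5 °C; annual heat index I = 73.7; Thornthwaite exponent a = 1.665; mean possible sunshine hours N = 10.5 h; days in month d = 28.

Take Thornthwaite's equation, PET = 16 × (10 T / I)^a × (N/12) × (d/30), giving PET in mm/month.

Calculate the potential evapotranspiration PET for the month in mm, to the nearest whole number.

10T/I = 10 × 15.5 / 73.7 = 2.1031
(10T/I)^a = 2.1031^1.665 = 3.4480
Uncorrected PET = 16 × 3.4480 = 55.168 mm
Correction = (N/12)(d/30) = (10.5/12)(28/30) = 0.8167
PET = 55.168 × 0.8167 = 45.056 mm/month

45 mm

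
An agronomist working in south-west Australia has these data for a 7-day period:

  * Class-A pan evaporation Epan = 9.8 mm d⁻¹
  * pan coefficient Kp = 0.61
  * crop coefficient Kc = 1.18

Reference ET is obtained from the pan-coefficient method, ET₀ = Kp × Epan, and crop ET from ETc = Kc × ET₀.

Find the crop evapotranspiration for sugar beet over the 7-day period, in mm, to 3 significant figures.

49.4 mm

ET₀ = 0.61 × 9.8 = 5.9780 mm/d
ETc = Kc × ET₀ = 1.18 × 5.9780 = 7.0540 mm/d
Over 7 days: 7.0540 × 7 = 49.378 mm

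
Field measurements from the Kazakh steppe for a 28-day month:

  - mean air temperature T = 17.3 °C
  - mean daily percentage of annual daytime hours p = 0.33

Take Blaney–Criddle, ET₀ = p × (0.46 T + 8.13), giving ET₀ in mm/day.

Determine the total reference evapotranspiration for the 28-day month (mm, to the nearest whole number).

149 mm

ET₀ = 0.33 × (0.46 × 17.3 + 8.13) = 0.33 × 16.088 = 5.3090 mm/d
Monthly total = 5.3090 × 28 = 148.652 mm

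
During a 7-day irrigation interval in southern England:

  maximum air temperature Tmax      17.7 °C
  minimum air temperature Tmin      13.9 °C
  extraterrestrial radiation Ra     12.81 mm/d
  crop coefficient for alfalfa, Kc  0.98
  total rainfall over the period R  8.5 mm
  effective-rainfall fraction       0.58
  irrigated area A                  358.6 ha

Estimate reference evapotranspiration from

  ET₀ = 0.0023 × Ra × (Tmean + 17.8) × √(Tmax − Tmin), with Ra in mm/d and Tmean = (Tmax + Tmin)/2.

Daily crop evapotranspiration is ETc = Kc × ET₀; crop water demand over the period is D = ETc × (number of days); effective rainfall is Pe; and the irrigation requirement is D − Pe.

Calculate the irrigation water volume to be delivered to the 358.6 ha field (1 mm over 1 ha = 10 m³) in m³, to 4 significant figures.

29790 m³

Tmean = (17.7 + 13.9)/2 = 15.80 °C
ET₀ = 0.0023 × 12.81 × (15.80 + 17.8) × √3.8 = 0.0023 × 12.81 × 33.60 × 1.9494 = 1.9298 mm/d
ETc = Kc × ET₀ = 0.98 × 1.9298 = 1.8912 mm/d
Crop demand D = ETc × 7 d = 1.8912 × 7 = 13.238 mm
Pe = 0.58 × 8.5 = 4.930 mm
D − Pe = 13.238 − 4.930 = 8.308 mm
Volume = 8.308 mm × 358.6 ha × 10 = 29792.5 m³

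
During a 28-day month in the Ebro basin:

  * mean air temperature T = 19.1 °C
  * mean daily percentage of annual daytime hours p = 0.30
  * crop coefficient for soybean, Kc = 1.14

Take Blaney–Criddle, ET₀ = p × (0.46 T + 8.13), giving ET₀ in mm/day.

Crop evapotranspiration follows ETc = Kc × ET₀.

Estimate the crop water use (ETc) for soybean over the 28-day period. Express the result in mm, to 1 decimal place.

162.0 mm

ET₀ = 0.30 × (0.46 × 19.1 + 8.13) = 0.30 × 16.916 = 5.0748 mm/d
ETc = Kc × ET₀ = 1.14 × 5.0748 = 5.7853 mm/d
Over 28 days: 5.7853 × 28 = 161.988 mm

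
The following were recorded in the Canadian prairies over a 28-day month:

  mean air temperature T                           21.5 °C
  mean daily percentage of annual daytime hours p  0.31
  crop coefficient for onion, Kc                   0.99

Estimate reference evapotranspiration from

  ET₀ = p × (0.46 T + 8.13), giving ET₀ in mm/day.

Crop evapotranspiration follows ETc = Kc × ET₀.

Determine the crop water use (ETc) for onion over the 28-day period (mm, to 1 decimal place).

ET₀ = 0.31 × (0.46 × 21.5 + 8.13) = 0.31 × 18.020 = 5.5862 mm/d
ETc = Kc × ET₀ = 0.99 × 5.5862 = 5.5303 mm/d
Over 28 days: 5.5303 × 28 = 154.848 mm

154.8 mm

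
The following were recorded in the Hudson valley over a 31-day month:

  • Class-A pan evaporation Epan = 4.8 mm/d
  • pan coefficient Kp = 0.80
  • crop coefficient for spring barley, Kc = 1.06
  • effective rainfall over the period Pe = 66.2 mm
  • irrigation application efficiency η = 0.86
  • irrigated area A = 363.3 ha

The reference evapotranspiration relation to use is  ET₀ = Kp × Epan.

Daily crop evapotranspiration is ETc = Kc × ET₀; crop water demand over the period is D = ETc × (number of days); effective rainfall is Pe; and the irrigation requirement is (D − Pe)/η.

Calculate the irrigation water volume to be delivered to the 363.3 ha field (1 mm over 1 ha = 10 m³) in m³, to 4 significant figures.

253400 m³

ET₀ = 0.80 × 4.8 = 3.8400 mm/d
ETc = Kc × ET₀ = 1.06 × 3.8400 = 4.0704 mm/d
Crop demand D = ETc × 31 d = 4.0704 × 31 = 126.182 mm
D − Pe = 126.182 − 66.2 = 59.982 mm
Gross irrigation = 59.982 / 0.86 = 69.747 mm
Volume = 69.747 mm × 363.3 ha × 10 = 253390.9 m³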